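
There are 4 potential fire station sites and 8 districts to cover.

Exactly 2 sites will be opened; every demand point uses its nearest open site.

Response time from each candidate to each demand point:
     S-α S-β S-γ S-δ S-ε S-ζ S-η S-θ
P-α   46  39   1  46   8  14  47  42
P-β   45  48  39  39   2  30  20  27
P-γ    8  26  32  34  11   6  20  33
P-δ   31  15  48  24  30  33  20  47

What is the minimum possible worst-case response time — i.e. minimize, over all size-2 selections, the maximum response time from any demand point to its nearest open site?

Open {P-γ, P-δ}.
  Farthest demand point is S-θ at response time 33 (to P-γ); all others are ≤ 33.
With {P-α, P-γ} the worst case is 34.
With {P-β, P-γ} the worst case is 34.
No size-2 selection achieves below 33.

33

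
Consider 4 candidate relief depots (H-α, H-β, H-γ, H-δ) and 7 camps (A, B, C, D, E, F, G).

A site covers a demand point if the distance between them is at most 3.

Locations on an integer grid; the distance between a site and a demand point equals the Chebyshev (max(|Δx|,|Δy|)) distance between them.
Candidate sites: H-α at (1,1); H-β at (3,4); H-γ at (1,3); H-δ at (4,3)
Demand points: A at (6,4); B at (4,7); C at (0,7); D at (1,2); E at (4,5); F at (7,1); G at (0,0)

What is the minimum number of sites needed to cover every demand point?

3

Coverage sets (demand points within 3 of each site):
  H-α: {D, G}
  H-β: {A, B, C, D, E}
  H-γ: {D, E, G}
  H-δ: {A, D, E, F}
No 2 sites suffice: every size-2 union leaves at least one demand point uncovered.
But {H-α, H-β, H-δ} covers everything, so the minimum is 3.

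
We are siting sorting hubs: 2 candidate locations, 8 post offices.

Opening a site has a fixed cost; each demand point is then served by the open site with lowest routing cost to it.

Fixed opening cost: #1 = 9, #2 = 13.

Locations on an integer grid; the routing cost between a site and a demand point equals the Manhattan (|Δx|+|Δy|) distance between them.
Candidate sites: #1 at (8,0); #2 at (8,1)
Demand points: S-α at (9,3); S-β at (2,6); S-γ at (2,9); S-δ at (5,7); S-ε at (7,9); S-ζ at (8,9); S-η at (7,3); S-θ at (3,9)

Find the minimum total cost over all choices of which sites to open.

83

Open {#2}: assign each demand point to its cheapest open site.
  S-α→#2 3, S-β→#2 11, S-γ→#2 14, S-δ→#2 9, S-ε→#2 9, S-ζ→#2 8, S-η→#2 3, S-θ→#2 13
  routing cost 70, fixed 13 → total 83.
Compare {#1}: routing cost 78 + fixed 9 = 87.
Compare {#1, #2}: routing cost 70 + fixed 22 = 92.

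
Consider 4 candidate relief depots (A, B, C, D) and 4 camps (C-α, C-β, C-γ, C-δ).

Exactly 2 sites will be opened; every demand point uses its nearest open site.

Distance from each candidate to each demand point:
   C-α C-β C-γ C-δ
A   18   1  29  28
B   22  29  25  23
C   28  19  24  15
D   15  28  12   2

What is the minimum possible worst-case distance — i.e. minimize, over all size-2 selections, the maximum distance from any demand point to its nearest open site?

15

Open {A, D}.
  Farthest demand point is C-α at distance 15 (to D); all others are ≤ 15.
With {C, D} the worst case is 19.
With {A, C} the worst case is 24.
No size-2 selection achieves below 15.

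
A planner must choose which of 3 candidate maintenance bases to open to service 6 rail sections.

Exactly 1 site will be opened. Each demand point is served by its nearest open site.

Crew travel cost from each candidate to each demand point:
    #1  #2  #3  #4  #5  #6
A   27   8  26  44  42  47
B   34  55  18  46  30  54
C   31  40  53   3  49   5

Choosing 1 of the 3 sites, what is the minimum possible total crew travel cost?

Open {C}.
  #1→C 31, #2→C 40, #3→C 53, #4→C 3, #5→C 49, #6→C 5  ⇒ total 181.
Compare {A}: total 194.
Compare {B}: total 237.

181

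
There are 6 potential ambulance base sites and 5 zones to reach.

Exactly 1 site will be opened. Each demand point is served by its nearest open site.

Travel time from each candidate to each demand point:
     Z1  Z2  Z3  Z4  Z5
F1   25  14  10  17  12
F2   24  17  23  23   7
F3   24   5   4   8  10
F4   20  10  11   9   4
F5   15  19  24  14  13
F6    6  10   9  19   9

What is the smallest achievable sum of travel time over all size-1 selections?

51

Open {F3}.
  Z1→F3 24, Z2→F3 5, Z3→F3 4, Z4→F3 8, Z5→F3 10  ⇒ total 51.
Compare {F6}: total 53.
Compare {F4}: total 54.
No size-1 selection does better; minimum is 51.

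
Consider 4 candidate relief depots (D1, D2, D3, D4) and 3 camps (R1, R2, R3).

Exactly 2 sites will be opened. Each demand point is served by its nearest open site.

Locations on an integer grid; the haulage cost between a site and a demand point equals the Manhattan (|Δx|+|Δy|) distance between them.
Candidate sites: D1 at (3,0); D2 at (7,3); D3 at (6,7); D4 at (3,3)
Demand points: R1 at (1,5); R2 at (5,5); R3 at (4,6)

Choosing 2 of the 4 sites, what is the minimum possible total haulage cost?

Open {D3, D4}.
  R1→D4 4, R2→D3 3, R3→D3 3  ⇒ total 10.
Compare {D1, D4}: total 12.
Compare {D2, D4}: total 12.
No size-2 selection does better; minimum is 10.

10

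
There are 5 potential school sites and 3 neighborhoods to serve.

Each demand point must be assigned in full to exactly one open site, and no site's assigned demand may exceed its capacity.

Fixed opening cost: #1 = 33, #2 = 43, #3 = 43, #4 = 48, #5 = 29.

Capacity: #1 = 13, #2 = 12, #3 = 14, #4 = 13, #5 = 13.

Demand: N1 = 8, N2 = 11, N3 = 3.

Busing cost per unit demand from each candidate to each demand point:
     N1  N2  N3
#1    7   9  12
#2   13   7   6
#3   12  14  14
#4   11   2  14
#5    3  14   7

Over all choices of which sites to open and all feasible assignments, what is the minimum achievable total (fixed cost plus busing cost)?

Open {#4, #5}; cheapest assignment that respects the capacities:
  #4 (cap 13, load 11): N2 — cost 11×2 = 22
  #5 (cap 13, load 11): N1, N3 — cost 8×3 + 3×7 = 45
  Shipping 67, fixed 77 → total 144.
  Any other capacity-feasible assignment to {#4, #5} ships for at least 67.
Compare {#1, #4, #5}: its best feasible assignment gives total 177.
Compare {#2, #4, #5}: its best feasible assignment gives total 184.
Every other set of open sites that can feasibly serve all demand totals ≥ 177 even under its best assignment. Minimum: 144.

144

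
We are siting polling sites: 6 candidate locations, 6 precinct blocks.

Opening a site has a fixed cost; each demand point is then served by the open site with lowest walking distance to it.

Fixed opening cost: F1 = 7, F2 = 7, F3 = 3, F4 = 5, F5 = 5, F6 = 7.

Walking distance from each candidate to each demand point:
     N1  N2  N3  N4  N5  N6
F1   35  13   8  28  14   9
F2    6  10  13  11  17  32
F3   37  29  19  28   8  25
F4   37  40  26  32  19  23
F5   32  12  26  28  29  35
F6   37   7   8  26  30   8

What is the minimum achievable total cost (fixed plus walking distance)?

65

Open {F2, F3, F6}: assign each demand point to its cheapest open site.
  N1→F2 6, N2→F6 7, N3→F6 8, N4→F2 11, N5→F3 8, N6→F6 8
  walking distance 48, fixed 17 → total 65.
Compare {F1, F2, F3}: walking distance 52 + fixed 17 = 69.
Compare {F2, F3, F4, F6}: walking distance 48 + fixed 22 = 70.
Compare {F2, F3, F5, F6}: walking distance 48 + fixed 22 = 70.
All other subsets cost ≥ 69. Minimum total cost: 65.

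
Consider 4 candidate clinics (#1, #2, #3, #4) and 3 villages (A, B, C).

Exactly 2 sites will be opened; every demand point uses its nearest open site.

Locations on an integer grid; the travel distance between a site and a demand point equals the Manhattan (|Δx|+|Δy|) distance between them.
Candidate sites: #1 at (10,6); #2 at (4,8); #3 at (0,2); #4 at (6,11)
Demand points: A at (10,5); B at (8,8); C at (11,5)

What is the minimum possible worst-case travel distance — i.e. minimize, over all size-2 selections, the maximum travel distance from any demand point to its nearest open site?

Open {#1, #2}.
  Farthest demand point is B at travel distance 4 (to #1); all others are ≤ 4.
With {#1, #3} the worst case is 4.
With {#1, #4} the worst case is 4.
No size-2 selection achieves below 4.

4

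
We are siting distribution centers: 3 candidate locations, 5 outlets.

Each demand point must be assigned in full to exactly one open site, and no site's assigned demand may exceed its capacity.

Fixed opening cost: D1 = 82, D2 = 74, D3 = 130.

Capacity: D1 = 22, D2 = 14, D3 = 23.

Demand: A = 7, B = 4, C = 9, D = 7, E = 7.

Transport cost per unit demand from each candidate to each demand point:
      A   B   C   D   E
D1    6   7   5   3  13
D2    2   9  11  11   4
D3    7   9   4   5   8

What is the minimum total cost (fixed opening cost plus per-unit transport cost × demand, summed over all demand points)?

Open {D1, D2}; cheapest assignment that respects the capacities:
  D1 (cap 22, load 20): B, C, D — cost 4×7 + 9×5 + 7×3 = 94
  D2 (cap 14, load 14): A, E — cost 7×2 + 7×4 = 42
  Shipping 136, fixed 156 → total 292.
  Any other capacity-feasible assignment to {D1, D2} ships for at least 136.
Compare {D2, D3}: its best feasible assignment gives total 353.
Compare {D1, D3}: its best feasible assignment gives total 395.
Every other set of open sites that can feasibly serve all demand totals ≥ 353 even under its best assignment. Minimum: 292.

292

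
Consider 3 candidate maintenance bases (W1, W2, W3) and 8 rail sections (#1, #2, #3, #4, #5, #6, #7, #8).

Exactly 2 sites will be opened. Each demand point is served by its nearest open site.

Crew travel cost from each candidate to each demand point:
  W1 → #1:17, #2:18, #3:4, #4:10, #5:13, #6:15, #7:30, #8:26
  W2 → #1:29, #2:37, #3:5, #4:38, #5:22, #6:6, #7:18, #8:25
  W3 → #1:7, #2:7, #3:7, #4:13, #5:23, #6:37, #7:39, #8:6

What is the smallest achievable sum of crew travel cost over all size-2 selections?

Open {W2, W3}.
  #1→W3 7, #2→W3 7, #3→W2 5, #4→W3 13, #5→W2 22, #6→W2 6, #7→W2 18, #8→W3 6  ⇒ total 84.
Compare {W1, W3}: total 92.
Compare {W1, W2}: total 111.

84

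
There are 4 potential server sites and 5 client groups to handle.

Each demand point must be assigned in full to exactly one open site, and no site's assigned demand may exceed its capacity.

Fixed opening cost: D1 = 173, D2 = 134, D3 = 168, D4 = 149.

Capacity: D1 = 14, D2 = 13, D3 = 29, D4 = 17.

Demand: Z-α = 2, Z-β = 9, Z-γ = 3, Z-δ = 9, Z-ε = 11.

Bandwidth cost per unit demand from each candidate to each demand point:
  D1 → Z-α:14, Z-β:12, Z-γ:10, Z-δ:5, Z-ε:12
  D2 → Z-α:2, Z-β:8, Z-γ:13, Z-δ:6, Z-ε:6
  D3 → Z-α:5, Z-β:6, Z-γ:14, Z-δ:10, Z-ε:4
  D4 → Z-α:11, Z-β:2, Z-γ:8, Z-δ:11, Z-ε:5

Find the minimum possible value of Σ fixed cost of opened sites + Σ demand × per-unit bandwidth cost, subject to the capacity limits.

Open {D2, D3}; cheapest assignment that respects the capacities:
  D2 (cap 13, load 11): Z-α, Z-δ — cost 2×2 + 9×6 = 58
  D3 (cap 29, load 23): Z-β, Z-γ, Z-ε — cost 9×6 + 3×14 + 11×4 = 140
  Shipping 198, fixed 302 → total 500.
  Any other capacity-feasible assignment to {D2, D3} ships for at least 198.
Compare {D3, D4}: its best feasible assignment gives total 503.
Compare {D1, D3}: its best feasible assignment gives total 524.
Every other set of open sites that can feasibly serve all demand totals ≥ 503 even under its best assignment. Minimum: 500.

500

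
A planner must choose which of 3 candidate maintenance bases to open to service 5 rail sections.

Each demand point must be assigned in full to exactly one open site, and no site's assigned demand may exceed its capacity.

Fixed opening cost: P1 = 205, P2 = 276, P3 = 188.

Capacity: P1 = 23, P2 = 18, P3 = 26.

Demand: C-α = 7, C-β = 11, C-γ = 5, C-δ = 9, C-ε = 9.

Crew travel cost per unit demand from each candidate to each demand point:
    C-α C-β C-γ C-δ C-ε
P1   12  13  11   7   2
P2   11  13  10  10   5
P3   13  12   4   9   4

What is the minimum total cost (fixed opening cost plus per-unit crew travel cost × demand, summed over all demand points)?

717

Open {P1, P3}; cheapest assignment that respects the capacities:
  P1 (cap 23, load 18): C-δ, C-ε — cost 9×7 + 9×2 = 81
  P3 (cap 26, load 23): C-α, C-β, C-γ — cost 7×13 + 11×12 + 5×4 = 243
  Shipping 324, fixed 393 → total 717.
  Any other capacity-feasible assignment to {P1, P3} ships for at least 324.
Compare {P2, P3}: its best feasible assignment gives total 819.
Compare {P1, P2}: its best feasible assignment gives total 837.
Every other set of open sites that can feasibly serve all demand totals ≥ 819 even under its best assignment. Minimum: 717.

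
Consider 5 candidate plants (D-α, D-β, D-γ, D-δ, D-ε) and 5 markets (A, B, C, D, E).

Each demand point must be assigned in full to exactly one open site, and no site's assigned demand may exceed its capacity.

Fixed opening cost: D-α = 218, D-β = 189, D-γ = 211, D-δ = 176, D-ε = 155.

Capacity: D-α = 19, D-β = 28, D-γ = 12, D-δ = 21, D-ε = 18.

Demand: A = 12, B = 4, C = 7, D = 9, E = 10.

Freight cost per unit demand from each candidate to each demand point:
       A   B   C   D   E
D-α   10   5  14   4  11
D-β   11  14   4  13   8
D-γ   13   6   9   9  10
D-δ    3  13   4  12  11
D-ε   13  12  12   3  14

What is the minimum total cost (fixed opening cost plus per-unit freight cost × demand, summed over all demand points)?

Open {D-β, D-δ}; cheapest assignment that respects the capacities:
  D-β (cap 28, load 21): B, C, E — cost 4×14 + 7×4 + 10×8 = 164
  D-δ (cap 21, load 21): A, D — cost 12×3 + 9×12 = 144
  Shipping 308, fixed 365 → total 673.
  Any other capacity-feasible assignment to {D-β, D-δ} ships for at least 308.
Compare {D-β, D-ε}: its best feasible assignment gives total 723.
Compare {D-β, D-δ, D-ε}: its best feasible assignment gives total 739.
Every other set of open sites that can feasibly serve all demand totals ≥ 723 even under its best assignment. Minimum: 673.

673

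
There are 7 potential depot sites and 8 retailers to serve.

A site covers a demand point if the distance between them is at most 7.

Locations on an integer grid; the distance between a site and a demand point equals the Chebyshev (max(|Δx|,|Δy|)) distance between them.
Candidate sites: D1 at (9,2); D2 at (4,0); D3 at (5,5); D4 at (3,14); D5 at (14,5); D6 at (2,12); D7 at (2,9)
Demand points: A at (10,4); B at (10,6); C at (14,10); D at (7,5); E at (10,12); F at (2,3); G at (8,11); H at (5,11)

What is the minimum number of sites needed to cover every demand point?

2

Coverage sets (demand points within 7 of each site):
  D1: {A, B, D, F}
  D2: {A, B, D, F}
  D3: {A, B, D, E, F, G, H}
  D4: {E, G, H}
  D5: {A, B, C, D, E, G}
  D6: {D, G, H}
  D7: {D, F, G, H}
No single site covers all 8 demand points.
But {D3, D5} covers everything, so the minimum is 2.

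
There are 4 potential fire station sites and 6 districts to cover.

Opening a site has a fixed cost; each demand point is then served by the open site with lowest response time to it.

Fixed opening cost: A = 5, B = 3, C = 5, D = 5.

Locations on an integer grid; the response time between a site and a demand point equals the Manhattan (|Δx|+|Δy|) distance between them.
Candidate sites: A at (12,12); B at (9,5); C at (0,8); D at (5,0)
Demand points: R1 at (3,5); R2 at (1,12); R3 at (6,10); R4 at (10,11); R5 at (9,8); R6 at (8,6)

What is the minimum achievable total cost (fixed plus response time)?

Open {B, C}: assign each demand point to its cheapest open site.
  R1→B 6, R2→C 5, R3→B 8, R4→B 7, R5→B 3, R6→B 2
  response time 31, fixed 8 → total 39.
Compare {A, B, C}: response time 27 + fixed 13 = 40.
Compare {A, B}: response time 33 + fixed 8 = 41.
Compare {B}: response time 41 + fixed 3 = 44.
All other subsets cost ≥ 40. Minimum total cost: 39.

39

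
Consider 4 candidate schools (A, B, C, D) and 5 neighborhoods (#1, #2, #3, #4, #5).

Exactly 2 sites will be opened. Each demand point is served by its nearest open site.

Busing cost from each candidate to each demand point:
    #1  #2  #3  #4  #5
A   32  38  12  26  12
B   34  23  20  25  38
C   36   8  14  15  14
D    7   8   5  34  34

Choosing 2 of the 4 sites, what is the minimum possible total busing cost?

49

Open {C, D}.
  #1→D 7, #2→C 8, #3→D 5, #4→C 15, #5→C 14  ⇒ total 49.
Compare {A, D}: total 58.
Compare {A, C}: total 79.
No size-2 selection does better; minimum is 49.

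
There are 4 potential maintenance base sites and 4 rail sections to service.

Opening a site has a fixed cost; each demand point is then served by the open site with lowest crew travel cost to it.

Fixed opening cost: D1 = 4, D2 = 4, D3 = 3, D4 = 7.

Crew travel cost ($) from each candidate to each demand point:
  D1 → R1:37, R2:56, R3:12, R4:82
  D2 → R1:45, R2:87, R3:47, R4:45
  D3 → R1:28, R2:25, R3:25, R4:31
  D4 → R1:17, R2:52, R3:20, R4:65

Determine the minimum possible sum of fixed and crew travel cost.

Open {D1, D3, D4}: assign each demand point to its cheapest open site.
  R1→D4 17, R2→D3 25, R3→D1 12, R4→D3 31
  crew travel cost 85, fixed 14 → total 99.
Compare {D1, D3}: crew travel cost 96 + fixed 7 = 103.
Compare {D3, D4}: crew travel cost 93 + fixed 10 = 103.
Compare {D1, D2, D3, D4}: crew travel cost 85 + fixed 18 = 103.
All other subsets cost ≥ 103. Minimum total cost: 99.

99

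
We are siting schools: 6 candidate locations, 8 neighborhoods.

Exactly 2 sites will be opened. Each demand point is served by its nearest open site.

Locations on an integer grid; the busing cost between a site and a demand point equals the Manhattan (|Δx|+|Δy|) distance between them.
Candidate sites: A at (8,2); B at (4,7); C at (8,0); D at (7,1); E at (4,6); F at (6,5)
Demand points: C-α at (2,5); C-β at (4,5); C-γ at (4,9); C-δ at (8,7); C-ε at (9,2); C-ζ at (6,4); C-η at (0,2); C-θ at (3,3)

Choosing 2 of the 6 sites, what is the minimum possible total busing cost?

Open {A, E}.
  C-α→E 3, C-β→E 1, C-γ→E 3, C-δ→A 5, C-ε→A 1, C-ζ→A 4, C-η→A 8, C-θ→E 4  ⇒ total 29.
Compare {A, B}: total 30.
Compare {E, F}: total 30.
No size-2 selection does better; minimum is 29.

29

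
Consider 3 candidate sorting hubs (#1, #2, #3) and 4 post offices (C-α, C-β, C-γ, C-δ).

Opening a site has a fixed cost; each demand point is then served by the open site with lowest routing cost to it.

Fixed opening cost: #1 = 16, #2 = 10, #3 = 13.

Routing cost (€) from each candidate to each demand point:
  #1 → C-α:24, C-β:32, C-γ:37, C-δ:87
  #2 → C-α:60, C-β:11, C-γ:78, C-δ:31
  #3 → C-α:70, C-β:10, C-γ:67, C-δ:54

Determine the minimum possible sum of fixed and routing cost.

Open {#1, #2}: assign each demand point to its cheapest open site.
  C-α→#1 24, C-β→#2 11, C-γ→#1 37, C-δ→#2 31
  routing cost 103, fixed 26 → total 129.
Compare {#1, #2, #3}: routing cost 102 + fixed 39 = 141.
Compare {#1, #3}: routing cost 125 + fixed 29 = 154.
Compare {#2}: routing cost 180 + fixed 10 = 190.
All other subsets cost ≥ 141. Minimum total cost: 129.

129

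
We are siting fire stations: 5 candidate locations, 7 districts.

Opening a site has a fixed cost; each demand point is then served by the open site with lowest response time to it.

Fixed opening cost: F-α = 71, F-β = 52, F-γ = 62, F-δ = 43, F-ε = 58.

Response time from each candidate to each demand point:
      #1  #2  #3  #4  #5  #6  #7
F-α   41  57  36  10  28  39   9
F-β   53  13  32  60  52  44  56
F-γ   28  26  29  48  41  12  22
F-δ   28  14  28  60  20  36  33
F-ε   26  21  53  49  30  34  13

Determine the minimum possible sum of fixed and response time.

259

Open {F-α, F-δ}: assign each demand point to its cheapest open site.
  #1→F-δ 28, #2→F-δ 14, #3→F-δ 28, #4→F-α 10, #5→F-δ 20, #6→F-δ 36, #7→F-α 9
  response time 145, fixed 114 → total 259.
Compare {F-δ}: response time 219 + fixed 43 = 262.
Compare {F-γ}: response time 206 + fixed 62 = 268.
Compare {F-α, F-γ}: response time 142 + fixed 133 = 275.
All other subsets cost ≥ 262. Minimum total cost: 259.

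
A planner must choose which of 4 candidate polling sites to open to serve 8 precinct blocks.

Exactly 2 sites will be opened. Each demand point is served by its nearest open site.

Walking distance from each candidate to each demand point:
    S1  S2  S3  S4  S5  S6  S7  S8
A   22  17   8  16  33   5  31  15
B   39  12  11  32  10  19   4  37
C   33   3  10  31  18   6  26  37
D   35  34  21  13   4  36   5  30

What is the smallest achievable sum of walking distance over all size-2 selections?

89

Open {A, D}.
  S1→A 22, S2→A 17, S3→A 8, S4→D 13, S5→D 4, S6→A 5, S7→D 5, S8→A 15  ⇒ total 89.
Compare {A, B}: total 92.
Compare {C, D}: total 104.
No size-2 selection does better; minimum is 89.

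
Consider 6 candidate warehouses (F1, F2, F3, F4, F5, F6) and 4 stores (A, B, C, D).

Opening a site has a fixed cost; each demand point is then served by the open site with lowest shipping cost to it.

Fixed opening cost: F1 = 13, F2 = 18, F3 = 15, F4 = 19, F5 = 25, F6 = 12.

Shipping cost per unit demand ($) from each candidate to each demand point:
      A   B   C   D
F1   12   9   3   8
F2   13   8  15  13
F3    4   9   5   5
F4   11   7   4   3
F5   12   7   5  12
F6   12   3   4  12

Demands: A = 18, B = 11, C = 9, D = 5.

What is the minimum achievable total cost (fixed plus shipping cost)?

Open {F3, F6}: assign each demand point to its cheapest open site.
  A→F3 18×4=72, B→F6 11×3=33, C→F6 9×4=36, D→F3 5×5=25
  shipping cost 166, fixed 27 → total 193.
Compare {F1, F3, F6}: shipping cost 157 + fixed 40 = 197.
Compare {F3, F4, F6}: shipping cost 156 + fixed 46 = 202.
Compare {F1, F3, F4, F6}: shipping cost 147 + fixed 59 = 206.
All other subsets cost ≥ 197. Minimum total cost: 193.

193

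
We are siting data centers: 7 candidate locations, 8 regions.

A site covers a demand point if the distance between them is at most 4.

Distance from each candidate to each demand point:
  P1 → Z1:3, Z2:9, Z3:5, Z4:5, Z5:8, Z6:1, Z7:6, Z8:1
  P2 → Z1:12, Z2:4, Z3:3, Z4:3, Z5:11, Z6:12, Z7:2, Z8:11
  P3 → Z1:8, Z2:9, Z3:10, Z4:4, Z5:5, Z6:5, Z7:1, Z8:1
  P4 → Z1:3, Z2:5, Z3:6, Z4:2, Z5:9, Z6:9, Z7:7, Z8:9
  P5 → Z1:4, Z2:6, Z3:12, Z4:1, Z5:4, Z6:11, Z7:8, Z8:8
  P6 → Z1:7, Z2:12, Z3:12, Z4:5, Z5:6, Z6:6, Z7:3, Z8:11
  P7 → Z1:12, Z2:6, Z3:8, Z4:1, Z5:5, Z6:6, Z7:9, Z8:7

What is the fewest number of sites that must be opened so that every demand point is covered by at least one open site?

Coverage sets (demand points within 4 of each site):
  P1: {Z1, Z6, Z8}
  P2: {Z2, Z3, Z4, Z7}
  P3: {Z4, Z7, Z8}
  P4: {Z1, Z4}
  P5: {Z1, Z4, Z5}
  P6: {Z7}
  P7: {Z4}
No 2 sites suffice: every size-2 union leaves at least one demand point uncovered.
But {P1, P2, P5} covers everything, so the minimum is 3.

3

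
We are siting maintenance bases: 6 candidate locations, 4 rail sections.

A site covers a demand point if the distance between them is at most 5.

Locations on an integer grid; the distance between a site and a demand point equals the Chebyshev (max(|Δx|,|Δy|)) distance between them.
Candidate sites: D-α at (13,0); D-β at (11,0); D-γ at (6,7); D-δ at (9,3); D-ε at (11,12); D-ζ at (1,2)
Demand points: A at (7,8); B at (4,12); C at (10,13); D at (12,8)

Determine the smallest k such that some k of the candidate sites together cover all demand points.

Coverage sets (demand points within 5 of each site):
  D-α: {}
  D-β: {}
  D-γ: {A, B}
  D-δ: {A, D}
  D-ε: {A, C, D}
  D-ζ: {}
No single site covers all 4 demand points.
But {D-γ, D-ε} covers everything, so the minimum is 2.

2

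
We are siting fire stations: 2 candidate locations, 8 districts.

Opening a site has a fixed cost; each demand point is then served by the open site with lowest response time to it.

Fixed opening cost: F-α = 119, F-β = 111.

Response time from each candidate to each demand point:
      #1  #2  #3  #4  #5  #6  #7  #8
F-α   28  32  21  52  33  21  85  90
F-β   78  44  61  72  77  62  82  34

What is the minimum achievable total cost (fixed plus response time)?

481

Open {F-α}: assign each demand point to its cheapest open site.
  #1→F-α 28, #2→F-α 32, #3→F-α 21, #4→F-α 52, #5→F-α 33, #6→F-α 21, #7→F-α 85, #8→F-α 90
  response time 362, fixed 119 → total 481.
Compare {F-α, F-β}: response time 303 + fixed 230 = 533.
Compare {F-β}: response time 510 + fixed 111 = 621.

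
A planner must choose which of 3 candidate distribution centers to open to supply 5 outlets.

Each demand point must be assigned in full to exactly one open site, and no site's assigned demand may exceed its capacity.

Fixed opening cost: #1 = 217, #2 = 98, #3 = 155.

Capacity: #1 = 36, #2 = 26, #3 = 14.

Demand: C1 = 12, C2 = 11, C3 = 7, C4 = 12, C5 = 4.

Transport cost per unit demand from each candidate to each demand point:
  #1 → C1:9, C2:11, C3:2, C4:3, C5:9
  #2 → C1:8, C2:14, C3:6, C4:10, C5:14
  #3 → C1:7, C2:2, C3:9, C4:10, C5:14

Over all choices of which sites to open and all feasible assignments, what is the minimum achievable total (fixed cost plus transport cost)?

588

Open {#1, #3}; cheapest assignment that respects the capacities:
  #1 (cap 36, load 35): C1, C3, C4, C5 — cost 12×9 + 7×2 + 12×3 + 4×9 = 194
  #3 (cap 14, load 11): C2 — cost 11×2 = 22
  Shipping 216, fixed 372 → total 588.
  Any other capacity-feasible assignment to {#1, #3} ships for at least 216.
Compare {#1, #2}: its best feasible assignment gives total 618.
Compare {#1, #2, #3}: its best feasible assignment gives total 674.
Every other set of open sites that can feasibly serve all demand totals ≥ 618 even under its best assignment. Minimum: 588.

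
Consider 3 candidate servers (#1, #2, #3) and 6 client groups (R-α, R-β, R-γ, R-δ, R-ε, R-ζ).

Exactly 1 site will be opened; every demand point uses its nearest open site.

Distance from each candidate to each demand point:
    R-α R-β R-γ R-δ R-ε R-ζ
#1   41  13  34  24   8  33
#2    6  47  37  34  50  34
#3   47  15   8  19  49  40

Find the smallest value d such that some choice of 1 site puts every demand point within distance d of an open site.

41

Open {#1}.
  Farthest demand point is R-α at distance 41 (to #1); all others are ≤ 41.
With {#3} the worst case is 49.
With {#2} the worst case is 50.
No size-1 selection achieves below 41.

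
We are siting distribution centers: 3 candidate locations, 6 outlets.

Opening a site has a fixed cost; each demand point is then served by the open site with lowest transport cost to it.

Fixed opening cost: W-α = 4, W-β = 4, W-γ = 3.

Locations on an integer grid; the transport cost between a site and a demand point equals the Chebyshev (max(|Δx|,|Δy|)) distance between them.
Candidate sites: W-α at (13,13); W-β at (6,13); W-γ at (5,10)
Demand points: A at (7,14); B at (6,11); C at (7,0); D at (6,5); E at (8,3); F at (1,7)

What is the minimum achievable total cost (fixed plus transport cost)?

Open {W-γ}: assign each demand point to its cheapest open site.
  A→W-γ 4, B→W-γ 1, C→W-γ 10, D→W-γ 5, E→W-γ 7, F→W-γ 4
  transport cost 31, fixed 3 → total 34.
Compare {W-β, W-γ}: transport cost 28 + fixed 7 = 35.
Compare {W-α, W-γ}: transport cost 31 + fixed 7 = 38.
Compare {W-α, W-β, W-γ}: transport cost 28 + fixed 11 = 39.
All other subsets cost ≥ 35. Minimum total cost: 34.

34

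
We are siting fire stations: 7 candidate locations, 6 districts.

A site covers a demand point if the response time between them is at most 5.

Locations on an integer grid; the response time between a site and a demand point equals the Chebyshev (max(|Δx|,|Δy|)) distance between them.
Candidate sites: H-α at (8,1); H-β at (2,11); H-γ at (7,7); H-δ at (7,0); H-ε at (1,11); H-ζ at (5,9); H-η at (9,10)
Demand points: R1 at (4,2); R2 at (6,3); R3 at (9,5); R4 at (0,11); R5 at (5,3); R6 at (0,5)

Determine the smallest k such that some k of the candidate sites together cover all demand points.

Coverage sets (demand points within 5 of each site):
  H-α: {R1, R2, R3, R5}
  H-β: {R4}
  H-γ: {R1, R2, R3, R5}
  H-δ: {R1, R2, R3, R5}
  H-ε: {R4}
  H-ζ: {R3, R4, R6}
  H-η: {R3}
No single site covers all 6 demand points.
But {H-α, H-ζ} covers everything, so the minimum is 2.

2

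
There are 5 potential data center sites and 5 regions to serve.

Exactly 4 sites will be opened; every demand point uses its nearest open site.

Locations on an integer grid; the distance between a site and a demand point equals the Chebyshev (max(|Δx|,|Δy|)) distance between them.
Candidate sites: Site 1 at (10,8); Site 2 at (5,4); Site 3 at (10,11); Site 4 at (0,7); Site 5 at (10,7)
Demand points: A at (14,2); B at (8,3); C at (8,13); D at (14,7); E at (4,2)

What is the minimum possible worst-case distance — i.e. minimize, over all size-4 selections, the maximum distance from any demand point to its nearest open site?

5

Open {Site 1, Site 2, Site 3, Site 5}.
  Farthest demand point is A at distance 5 (to Site 5); all others are ≤ 5.
With {Site 1, Site 2, Site 4, Site 5} the worst case is 5.
With {Site 1, Site 3, Site 4, Site 5} the worst case is 5.
No size-4 selection achieves below 5.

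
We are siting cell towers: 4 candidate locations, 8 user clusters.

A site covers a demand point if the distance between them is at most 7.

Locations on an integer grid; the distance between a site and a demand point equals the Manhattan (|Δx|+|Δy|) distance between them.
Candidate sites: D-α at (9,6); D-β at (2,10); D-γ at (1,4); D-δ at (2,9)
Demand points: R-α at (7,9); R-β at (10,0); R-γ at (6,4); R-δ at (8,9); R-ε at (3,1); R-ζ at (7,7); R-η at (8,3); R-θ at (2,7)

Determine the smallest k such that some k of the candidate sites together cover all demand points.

2

Coverage sets (demand points within 7 of each site):
  D-α: {R-α, R-β, R-γ, R-δ, R-ζ, R-η}
  D-β: {R-α, R-δ, R-θ}
  D-γ: {R-γ, R-ε, R-θ}
  D-δ: {R-α, R-δ, R-ζ, R-θ}
No single site covers all 8 demand points.
But {D-α, D-γ} covers everything, so the minimum is 2.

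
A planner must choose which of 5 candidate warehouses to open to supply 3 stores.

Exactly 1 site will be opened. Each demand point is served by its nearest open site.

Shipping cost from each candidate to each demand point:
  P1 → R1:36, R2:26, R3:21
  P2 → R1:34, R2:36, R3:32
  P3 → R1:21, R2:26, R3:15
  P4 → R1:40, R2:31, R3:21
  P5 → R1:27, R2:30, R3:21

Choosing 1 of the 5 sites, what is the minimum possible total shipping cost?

Open {P3}.
  R1→P3 21, R2→P3 26, R3→P3 15  ⇒ total 62.
Compare {P5}: total 78.
Compare {P1}: total 83.
No size-1 selection does better; minimum is 62.

62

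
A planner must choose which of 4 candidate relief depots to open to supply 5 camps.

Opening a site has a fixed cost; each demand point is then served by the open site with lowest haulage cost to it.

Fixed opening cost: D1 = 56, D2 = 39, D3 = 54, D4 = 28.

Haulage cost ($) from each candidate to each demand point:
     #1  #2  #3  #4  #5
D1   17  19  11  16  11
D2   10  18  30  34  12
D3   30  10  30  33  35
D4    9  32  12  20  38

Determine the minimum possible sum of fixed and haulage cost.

130

Open {D1}: assign each demand point to its cheapest open site.
  #1→D1 17, #2→D1 19, #3→D1 11, #4→D1 16, #5→D1 11
  haulage cost 74, fixed 56 → total 130.
Compare {D2, D4}: haulage cost 71 + fixed 67 = 138.
Compare {D4}: haulage cost 111 + fixed 28 = 139.
Compare {D2}: haulage cost 104 + fixed 39 = 143.
All other subsets cost ≥ 138. Minimum total cost: 130.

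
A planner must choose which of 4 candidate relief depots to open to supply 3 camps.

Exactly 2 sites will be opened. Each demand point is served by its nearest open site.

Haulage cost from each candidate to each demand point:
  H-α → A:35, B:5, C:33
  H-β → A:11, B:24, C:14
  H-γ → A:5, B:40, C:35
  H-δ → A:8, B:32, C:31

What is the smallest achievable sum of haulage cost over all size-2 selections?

30

Open {H-α, H-β}.
  A→H-β 11, B→H-α 5, C→H-β 14  ⇒ total 30.
Compare {H-α, H-γ}: total 43.
Compare {H-β, H-γ}: total 43.
No size-2 selection does better; minimum is 30.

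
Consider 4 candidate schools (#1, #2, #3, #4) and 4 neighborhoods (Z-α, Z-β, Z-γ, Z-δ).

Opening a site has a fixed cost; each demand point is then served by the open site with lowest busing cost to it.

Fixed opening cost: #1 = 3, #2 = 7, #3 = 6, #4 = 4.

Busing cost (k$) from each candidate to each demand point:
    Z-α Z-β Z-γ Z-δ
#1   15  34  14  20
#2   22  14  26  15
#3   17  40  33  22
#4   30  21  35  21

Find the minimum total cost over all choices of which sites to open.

Open {#1, #2}: assign each demand point to its cheapest open site.
  Z-α→#1 15, Z-β→#2 14, Z-γ→#1 14, Z-δ→#2 15
  busing cost 58, fixed 10 → total 68.
Compare {#1, #2, #4}: busing cost 58 + fixed 14 = 72.
Compare {#1, #2, #3}: busing cost 58 + fixed 16 = 74.
Compare {#1, #4}: busing cost 70 + fixed 7 = 77.
All other subsets cost ≥ 72. Minimum total cost: 68.

68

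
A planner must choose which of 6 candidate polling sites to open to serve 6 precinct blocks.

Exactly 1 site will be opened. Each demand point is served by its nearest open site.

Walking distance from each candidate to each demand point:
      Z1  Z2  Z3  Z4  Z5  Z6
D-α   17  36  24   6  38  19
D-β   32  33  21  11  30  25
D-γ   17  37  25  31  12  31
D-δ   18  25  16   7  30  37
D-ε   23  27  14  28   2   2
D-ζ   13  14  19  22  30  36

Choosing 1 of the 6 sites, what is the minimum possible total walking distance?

96

Open {D-ε}.
  Z1→D-ε 23, Z2→D-ε 27, Z3→D-ε 14, Z4→D-ε 28, Z5→D-ε 2, Z6→D-ε 2  ⇒ total 96.
Compare {D-δ}: total 133.
Compare {D-ζ}: total 134.
No size-1 selection does better; minimum is 96.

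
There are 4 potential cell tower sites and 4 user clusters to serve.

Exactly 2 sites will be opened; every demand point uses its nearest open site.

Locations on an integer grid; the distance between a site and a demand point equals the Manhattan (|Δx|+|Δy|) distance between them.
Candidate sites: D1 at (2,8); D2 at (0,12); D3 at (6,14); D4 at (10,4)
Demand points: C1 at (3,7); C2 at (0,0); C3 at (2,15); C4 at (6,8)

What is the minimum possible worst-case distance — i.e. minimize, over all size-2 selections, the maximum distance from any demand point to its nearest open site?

10

Open {D1, D2}.
  Farthest demand point is C2 at distance 10 (to D1); all others are ≤ 10.
With {D1, D3} the worst case is 10.
With {D1, D4} the worst case is 10.
No size-2 selection achieves below 10.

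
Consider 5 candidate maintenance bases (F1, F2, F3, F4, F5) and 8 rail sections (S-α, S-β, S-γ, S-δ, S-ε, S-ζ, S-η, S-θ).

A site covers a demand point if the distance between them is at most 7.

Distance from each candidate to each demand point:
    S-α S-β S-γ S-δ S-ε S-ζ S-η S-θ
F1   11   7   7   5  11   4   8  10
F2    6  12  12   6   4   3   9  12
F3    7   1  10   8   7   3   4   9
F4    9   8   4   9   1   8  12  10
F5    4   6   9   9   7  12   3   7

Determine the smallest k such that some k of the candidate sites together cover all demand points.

2

Coverage sets (demand points within 7 of each site):
  F1: {S-β, S-γ, S-δ, S-ζ}
  F2: {S-α, S-δ, S-ε, S-ζ}
  F3: {S-α, S-β, S-ε, S-ζ, S-η}
  F4: {S-γ, S-ε}
  F5: {S-α, S-β, S-ε, S-η, S-θ}
No single site covers all 8 demand points.
But {F1, F5} covers everything, so the minimum is 2.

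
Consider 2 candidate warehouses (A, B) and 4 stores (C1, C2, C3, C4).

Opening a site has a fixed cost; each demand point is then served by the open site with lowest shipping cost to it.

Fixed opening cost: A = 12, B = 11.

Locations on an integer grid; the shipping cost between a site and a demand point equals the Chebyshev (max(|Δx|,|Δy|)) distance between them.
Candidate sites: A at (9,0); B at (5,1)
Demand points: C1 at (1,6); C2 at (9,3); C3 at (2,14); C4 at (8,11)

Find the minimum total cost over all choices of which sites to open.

Open {B}: assign each demand point to its cheapest open site.
  C1→B 5, C2→B 4, C3→B 13, C4→B 10
  shipping cost 32, fixed 11 → total 43.
Compare {A}: shipping cost 36 + fixed 12 = 48.
Compare {A, B}: shipping cost 31 + fixed 23 = 54.

43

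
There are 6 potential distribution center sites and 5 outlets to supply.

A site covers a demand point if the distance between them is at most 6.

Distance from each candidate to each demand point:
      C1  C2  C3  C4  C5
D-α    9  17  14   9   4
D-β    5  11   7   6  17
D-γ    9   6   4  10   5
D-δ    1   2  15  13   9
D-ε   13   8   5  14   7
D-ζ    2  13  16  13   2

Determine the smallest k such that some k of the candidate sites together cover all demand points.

2

Coverage sets (demand points within 6 of each site):
  D-α: {C5}
  D-β: {C1, C4}
  D-γ: {C2, C3, C5}
  D-δ: {C1, C2}
  D-ε: {C3}
  D-ζ: {C1, C5}
No single site covers all 5 demand points.
But {D-β, D-γ} covers everything, so the minimum is 2.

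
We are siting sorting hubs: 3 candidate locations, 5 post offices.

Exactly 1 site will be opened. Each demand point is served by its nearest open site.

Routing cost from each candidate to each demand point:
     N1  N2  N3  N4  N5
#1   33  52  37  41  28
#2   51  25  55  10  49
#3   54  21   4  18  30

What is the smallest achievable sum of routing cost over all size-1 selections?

127

Open {#3}.
  N1→#3 54, N2→#3 21, N3→#3 4, N4→#3 18, N5→#3 30  ⇒ total 127.
Compare {#2}: total 190.
Compare {#1}: total 191.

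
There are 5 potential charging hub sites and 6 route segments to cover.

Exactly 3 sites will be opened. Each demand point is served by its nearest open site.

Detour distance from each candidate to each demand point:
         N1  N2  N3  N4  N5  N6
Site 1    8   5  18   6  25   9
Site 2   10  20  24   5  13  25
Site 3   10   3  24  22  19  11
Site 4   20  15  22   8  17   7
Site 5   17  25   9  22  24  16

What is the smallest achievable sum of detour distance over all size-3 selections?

49

Open {Site 1, Site 2, Site 5}.
  N1→Site 1 8, N2→Site 1 5, N3→Site 5 9, N4→Site 2 5, N5→Site 2 13, N6→Site 1 9  ⇒ total 49.
Compare {Site 2, Site 3, Site 5}: total 51.
Compare {Site 1, Site 4, Site 5}: total 52.
No size-3 selection does better; minimum is 49.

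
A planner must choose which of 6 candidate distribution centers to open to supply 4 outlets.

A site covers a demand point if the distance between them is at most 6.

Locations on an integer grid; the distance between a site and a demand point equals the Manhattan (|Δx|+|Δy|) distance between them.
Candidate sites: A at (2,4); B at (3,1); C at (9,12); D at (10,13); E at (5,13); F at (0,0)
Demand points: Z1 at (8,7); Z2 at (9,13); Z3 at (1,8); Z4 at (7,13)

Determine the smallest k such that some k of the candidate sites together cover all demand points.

2

Coverage sets (demand points within 6 of each site):
  A: {Z3}
  B: {}
  C: {Z1, Z2, Z4}
  D: {Z2, Z4}
  E: {Z2, Z4}
  F: {}
No single site covers all 4 demand points.
But {A, C} covers everything, so the minimum is 2.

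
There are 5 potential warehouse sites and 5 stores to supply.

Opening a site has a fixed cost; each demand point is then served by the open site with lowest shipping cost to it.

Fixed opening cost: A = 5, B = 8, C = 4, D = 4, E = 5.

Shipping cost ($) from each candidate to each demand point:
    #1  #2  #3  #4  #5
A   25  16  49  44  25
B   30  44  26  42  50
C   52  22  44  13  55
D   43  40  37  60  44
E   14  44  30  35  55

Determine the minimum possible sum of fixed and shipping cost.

112

Open {A, C, E}: assign each demand point to its cheapest open site.
  #1→E 14, #2→A 16, #3→E 30, #4→C 13, #5→A 25
  shipping cost 98, fixed 14 → total 112.
Compare {A, B, C, E}: shipping cost 94 + fixed 22 = 116.
Compare {A, C, D, E}: shipping cost 98 + fixed 18 = 116.
Compare {A, B, C, D, E}: shipping cost 94 + fixed 26 = 120.
All other subsets cost ≥ 116. Minimum total cost: 112.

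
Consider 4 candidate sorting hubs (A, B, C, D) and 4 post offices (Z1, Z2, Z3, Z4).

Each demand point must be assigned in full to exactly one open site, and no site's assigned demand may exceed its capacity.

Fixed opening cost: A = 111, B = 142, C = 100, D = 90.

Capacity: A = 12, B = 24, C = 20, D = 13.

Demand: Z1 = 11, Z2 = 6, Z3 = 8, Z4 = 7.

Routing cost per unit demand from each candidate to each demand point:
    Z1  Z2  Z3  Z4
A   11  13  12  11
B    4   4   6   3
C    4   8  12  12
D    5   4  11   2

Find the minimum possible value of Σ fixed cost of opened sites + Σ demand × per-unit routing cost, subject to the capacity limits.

Open {B, D}; cheapest assignment that respects the capacities:
  B (cap 24, load 19): Z1, Z3 — cost 11×4 + 8×6 = 92
  D (cap 13, load 13): Z2, Z4 — cost 6×4 + 7×2 = 38
  Shipping 130, fixed 232 → total 362.
  Any other capacity-feasible assignment to {B, D} ships for at least 130.
Compare {C, D}: its best feasible assignment gives total 368.
Compare {B, C}: its best feasible assignment gives total 379.
Every other set of open sites that can feasibly serve all demand totals ≥ 368 even under its best assignment. Minimum: 362.

362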